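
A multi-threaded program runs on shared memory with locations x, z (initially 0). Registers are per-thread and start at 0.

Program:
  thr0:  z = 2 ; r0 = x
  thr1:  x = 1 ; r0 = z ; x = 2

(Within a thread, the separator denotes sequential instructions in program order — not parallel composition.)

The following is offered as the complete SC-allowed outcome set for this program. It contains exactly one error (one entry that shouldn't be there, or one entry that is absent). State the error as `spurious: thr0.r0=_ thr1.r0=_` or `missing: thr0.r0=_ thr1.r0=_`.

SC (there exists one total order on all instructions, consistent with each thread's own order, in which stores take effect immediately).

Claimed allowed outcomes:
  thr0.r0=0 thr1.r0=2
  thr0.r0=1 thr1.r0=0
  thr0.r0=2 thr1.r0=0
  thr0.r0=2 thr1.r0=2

outcome vector order: (thr0.r0,thr1.r0)
under SC → 02, 10, 12, 20, 22
SC∖claimed = {12}

missing: thr0.r0=1 thr1.r0=2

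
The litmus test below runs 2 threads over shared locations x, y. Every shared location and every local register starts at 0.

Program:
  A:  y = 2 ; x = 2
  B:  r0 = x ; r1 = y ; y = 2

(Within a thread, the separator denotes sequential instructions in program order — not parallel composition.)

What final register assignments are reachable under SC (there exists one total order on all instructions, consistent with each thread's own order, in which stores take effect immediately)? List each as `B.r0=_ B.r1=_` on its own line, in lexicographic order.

outcome vector order: (B.r0,B.r1)
|SC outcomes| = 3

B.r0=0 B.r1=0
B.r0=0 B.r1=2
B.r0=2 B.r1=2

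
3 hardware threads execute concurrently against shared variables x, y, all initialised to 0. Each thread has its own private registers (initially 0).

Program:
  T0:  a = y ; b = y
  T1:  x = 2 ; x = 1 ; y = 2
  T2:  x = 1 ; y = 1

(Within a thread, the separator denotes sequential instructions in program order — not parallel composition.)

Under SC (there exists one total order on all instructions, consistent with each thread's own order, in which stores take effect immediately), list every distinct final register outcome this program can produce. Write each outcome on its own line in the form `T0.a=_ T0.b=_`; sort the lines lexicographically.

T0.a=0 T0.b=0
T0.a=0 T0.b=1
T0.a=0 T0.b=2
T0.a=1 T0.b=1
T0.a=1 T0.b=2
T0.a=2 T0.b=1
T0.a=2 T0.b=2

outcome vector order: (T0.a,T0.b)
|SC outcomes| = 7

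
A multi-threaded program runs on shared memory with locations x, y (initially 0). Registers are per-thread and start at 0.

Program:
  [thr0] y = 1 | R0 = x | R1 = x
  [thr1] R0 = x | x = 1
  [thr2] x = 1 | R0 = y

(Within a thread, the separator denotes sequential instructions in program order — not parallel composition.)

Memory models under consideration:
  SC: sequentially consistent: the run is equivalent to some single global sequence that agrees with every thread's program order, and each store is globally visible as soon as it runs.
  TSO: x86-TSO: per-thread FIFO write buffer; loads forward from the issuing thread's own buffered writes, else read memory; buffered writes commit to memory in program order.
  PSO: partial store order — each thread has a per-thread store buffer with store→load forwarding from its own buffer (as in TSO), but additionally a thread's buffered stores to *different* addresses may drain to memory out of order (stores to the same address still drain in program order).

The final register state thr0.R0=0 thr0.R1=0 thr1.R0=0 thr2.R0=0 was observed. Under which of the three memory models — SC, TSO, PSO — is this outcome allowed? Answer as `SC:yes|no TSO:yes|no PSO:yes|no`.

outcome vector order: (thr0.R0,thr0.R1,thr1.R0,thr2.R0)
SC (8): <0 0 0 1>, <0 0 1 1>, <0 1 0 1>, <0 1 1 1>, <1 1 0 0>, <1 1 0 1>, <1 1 1 0>, <1 1 1 1>
TSO (12): <0 0 0 0>, <0 0 0 1>, <0 0 1 0>, <0 0 1 1>, <0 1 0 0>, <0 1 0 1>, <0 1 1 0>, <0 1 1 1>, <1 1 0 0>, <1 1 0 1>, <1 1 1 0>, <1 1 1 1>
PSO (12): <0 0 0 0>, <0 0 0 1>, <0 0 1 0>, <0 0 1 1>, <0 1 0 0>, <0 1 0 1>, <0 1 1 0>, <0 1 1 1>, <1 1 0 0>, <1 1 0 1>, <1 1 1 0>, <1 1 1 1>
target <0 0 0 0> ∈ {TSO,PSO}

SC:no TSO:yes PSO:yes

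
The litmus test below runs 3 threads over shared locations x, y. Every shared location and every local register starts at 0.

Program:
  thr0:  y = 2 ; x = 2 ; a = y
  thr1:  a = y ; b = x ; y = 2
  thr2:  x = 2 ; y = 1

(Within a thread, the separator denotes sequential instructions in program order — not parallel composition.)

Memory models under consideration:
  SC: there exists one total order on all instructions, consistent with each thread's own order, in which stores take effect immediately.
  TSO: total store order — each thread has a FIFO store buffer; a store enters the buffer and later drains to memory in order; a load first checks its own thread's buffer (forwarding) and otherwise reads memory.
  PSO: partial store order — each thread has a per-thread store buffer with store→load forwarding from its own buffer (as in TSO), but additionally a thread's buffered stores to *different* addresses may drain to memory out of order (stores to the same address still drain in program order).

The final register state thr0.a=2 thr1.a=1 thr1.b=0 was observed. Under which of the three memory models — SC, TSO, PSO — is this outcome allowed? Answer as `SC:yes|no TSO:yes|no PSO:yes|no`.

outcome vector order: (thr0.a,thr1.a,thr1.b)
under SC → (1,0,0); (1,0,2); (1,1,2); (1,2,0); (1,2,2); (2,0,0); (2,0,2); (2,1,2); (2,2,0); (2,2,2)
under TSO → (1,0,0); (1,0,2); (1,1,2); (1,2,0); (1,2,2); (2,0,0); (2,0,2); (2,1,2); (2,2,0); (2,2,2)
under PSO → (1,0,0); (1,0,2); (1,1,0); (1,1,2); (1,2,0); (1,2,2); (2,0,0); (2,0,2); (2,1,0); (2,1,2); (2,2,0); (2,2,2)
target (2,1,0) ∈ {PSO}

SC:no TSO:no PSO:yes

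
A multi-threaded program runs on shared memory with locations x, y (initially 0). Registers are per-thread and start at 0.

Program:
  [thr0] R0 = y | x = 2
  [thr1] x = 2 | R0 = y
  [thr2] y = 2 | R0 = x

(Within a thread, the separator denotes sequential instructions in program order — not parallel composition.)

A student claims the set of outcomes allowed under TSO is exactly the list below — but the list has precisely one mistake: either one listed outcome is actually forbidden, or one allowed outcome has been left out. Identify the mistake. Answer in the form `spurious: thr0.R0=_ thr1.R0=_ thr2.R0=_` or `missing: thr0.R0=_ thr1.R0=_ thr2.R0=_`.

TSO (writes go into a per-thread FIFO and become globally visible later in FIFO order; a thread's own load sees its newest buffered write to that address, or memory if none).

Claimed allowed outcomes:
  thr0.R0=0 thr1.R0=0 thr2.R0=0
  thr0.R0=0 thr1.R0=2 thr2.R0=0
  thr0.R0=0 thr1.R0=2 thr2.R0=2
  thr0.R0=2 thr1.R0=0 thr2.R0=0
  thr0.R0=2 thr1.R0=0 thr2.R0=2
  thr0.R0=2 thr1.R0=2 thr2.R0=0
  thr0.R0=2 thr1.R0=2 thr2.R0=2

missing: thr0.R0=0 thr1.R0=0 thr2.R0=2

outcome vector order: (thr0.R0,thr1.R0,thr2.R0)
TSO: 8 outcomes — {(0,0,0) (0,0,2) (0,2,0) (0,2,2) (2,0,0) (2,0,2) (2,2,0) (2,2,2)}
TSO∖claimed = {(0,0,2)}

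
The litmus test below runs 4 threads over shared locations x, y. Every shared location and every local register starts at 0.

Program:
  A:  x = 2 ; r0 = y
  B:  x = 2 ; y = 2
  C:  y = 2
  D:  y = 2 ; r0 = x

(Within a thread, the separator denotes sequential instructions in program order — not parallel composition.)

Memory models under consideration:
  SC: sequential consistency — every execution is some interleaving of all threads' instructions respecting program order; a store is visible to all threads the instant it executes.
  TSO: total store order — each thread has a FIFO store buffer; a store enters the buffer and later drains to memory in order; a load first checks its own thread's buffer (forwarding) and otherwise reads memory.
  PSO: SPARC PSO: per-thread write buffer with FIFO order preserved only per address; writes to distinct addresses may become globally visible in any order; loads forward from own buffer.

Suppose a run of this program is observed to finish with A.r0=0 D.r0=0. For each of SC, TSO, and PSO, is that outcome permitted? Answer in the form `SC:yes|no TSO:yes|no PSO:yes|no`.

SC:no TSO:yes PSO:yes

outcome vector order: (A.r0,D.r0)
[SC] allowed = {0/2, 2/0, 2/2}
[TSO] allowed = {0/0, 0/2, 2/0, 2/2}
[PSO] allowed = {0/0, 0/2, 2/0, 2/2}
target 0/0 ∈ {TSO,PSO}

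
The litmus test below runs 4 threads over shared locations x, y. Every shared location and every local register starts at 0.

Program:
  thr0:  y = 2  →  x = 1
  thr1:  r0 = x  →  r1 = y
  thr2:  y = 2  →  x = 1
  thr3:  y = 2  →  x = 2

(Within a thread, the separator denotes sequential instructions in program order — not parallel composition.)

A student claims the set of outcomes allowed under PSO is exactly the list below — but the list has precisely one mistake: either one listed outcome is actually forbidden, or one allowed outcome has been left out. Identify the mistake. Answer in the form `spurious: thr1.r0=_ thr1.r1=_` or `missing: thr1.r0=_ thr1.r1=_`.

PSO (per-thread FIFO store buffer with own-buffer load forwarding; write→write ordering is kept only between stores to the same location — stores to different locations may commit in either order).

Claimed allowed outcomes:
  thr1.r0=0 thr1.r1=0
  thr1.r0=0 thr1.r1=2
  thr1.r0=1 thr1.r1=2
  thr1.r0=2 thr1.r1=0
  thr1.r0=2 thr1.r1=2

outcome vector order: (thr1.r0,thr1.r1)
PSO (6): 00, 02, 10, 12, 20, 22
PSO∖claimed = {10}

missing: thr1.r0=1 thr1.r1=0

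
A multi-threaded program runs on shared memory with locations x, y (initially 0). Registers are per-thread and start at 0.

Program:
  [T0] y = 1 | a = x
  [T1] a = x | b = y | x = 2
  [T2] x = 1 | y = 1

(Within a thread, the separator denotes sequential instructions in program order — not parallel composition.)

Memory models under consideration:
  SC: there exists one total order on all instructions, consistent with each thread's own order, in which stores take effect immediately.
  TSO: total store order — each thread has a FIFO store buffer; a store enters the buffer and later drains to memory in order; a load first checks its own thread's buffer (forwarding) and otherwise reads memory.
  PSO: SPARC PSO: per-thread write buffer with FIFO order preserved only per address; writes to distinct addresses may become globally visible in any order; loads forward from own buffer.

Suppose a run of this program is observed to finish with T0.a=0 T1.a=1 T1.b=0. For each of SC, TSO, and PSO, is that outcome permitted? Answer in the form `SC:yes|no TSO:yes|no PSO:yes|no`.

outcome vector order: (T0.a,T1.a,T1.b)
under SC → <0 0 0>; <0 0 1>; <0 1 1>; <1 0 0>; <1 0 1>; <1 1 0>; <1 1 1>; <2 0 0>; <2 0 1>; <2 1 0>; <2 1 1>
under TSO → <0 0 0>; <0 0 1>; <0 1 0>; <0 1 1>; <1 0 0>; <1 0 1>; <1 1 0>; <1 1 1>; <2 0 0>; <2 0 1>; <2 1 0>; <2 1 1>
under PSO → <0 0 0>; <0 0 1>; <0 1 0>; <0 1 1>; <1 0 0>; <1 0 1>; <1 1 0>; <1 1 1>; <2 0 0>; <2 0 1>; <2 1 0>; <2 1 1>
target <0 1 0> ∈ {TSO,PSO}

SC:no TSO:yes PSO:yes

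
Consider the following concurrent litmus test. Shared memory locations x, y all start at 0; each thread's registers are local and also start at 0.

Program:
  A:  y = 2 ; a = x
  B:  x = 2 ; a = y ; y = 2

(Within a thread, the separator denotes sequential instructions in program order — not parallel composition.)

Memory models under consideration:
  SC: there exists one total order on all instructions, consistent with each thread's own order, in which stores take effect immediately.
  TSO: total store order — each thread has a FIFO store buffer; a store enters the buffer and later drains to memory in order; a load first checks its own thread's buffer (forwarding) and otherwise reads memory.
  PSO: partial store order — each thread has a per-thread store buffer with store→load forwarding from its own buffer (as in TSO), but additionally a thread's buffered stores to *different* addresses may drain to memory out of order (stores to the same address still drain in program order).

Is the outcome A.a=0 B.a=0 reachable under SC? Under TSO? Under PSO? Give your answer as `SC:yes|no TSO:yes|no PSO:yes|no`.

SC:no TSO:yes PSO:yes

outcome vector order: (A.a,B.a)
[SC] allowed = {02; 20; 22}
[TSO] allowed = {00; 02; 20; 22}
[PSO] allowed = {00; 02; 20; 22}
target 00 ∈ {TSO,PSO}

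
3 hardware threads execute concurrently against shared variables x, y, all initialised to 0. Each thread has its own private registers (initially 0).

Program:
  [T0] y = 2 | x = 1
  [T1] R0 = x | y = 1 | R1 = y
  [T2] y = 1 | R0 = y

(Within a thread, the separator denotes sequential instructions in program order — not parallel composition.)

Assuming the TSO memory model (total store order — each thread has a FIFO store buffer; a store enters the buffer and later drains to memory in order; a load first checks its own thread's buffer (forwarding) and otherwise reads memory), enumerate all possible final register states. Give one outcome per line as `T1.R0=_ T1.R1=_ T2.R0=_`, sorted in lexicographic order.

T1.R0=0 T1.R1=1 T2.R0=1
T1.R0=0 T1.R1=1 T2.R0=2
T1.R0=0 T1.R1=2 T2.R0=1
T1.R0=0 T1.R1=2 T2.R0=2
T1.R0=1 T1.R1=1 T2.R0=1
T1.R0=1 T1.R1=1 T2.R0=2

outcome vector order: (T1.R0,T1.R1,T2.R0)
|TSO outcomes| = 6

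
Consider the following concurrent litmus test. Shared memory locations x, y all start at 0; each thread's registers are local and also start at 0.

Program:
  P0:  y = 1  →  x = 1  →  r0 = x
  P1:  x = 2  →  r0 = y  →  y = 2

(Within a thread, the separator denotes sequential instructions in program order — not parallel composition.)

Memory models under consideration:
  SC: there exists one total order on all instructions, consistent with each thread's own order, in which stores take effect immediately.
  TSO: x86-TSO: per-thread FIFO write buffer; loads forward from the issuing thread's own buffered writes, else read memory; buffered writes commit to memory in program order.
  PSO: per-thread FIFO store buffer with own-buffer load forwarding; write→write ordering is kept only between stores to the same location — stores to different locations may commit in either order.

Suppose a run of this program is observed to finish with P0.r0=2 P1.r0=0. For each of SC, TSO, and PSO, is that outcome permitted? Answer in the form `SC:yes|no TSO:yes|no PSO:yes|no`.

SC:no TSO:yes PSO:yes

outcome vector order: (P0.r0,P1.r0)
SC (3): <1 0>, <1 1>, <2 1>
TSO (4): <1 0>, <1 1>, <2 0>, <2 1>
PSO (4): <1 0>, <1 1>, <2 0>, <2 1>
target <2 0> ∈ {TSO,PSO}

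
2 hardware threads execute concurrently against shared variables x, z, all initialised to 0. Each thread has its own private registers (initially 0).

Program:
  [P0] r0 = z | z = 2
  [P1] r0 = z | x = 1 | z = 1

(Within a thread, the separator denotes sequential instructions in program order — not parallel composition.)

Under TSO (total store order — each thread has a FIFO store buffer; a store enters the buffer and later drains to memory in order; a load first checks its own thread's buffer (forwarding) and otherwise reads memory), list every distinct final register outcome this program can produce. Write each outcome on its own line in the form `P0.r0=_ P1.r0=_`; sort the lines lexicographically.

P0.r0=0 P1.r0=0
P0.r0=0 P1.r0=2
P0.r0=1 P1.r0=0

outcome vector order: (P0.r0,P1.r0)
|TSO outcomes| = 3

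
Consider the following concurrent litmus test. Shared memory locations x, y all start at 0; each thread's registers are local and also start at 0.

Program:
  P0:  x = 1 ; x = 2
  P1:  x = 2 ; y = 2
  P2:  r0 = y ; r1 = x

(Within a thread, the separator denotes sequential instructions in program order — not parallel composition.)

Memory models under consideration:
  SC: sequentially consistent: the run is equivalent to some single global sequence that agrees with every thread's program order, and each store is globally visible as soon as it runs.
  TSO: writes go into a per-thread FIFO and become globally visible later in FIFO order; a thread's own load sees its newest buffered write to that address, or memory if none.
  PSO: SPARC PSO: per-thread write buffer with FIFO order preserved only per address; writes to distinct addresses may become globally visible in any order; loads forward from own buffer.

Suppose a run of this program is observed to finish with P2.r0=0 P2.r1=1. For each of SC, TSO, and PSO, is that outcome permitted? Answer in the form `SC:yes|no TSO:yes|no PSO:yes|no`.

SC:yes TSO:yes PSO:yes

outcome vector order: (P2.r0,P2.r1)
[SC] allowed = {0/0, 0/1, 0/2, 2/1, 2/2}
[TSO] allowed = {0/0, 0/1, 0/2, 2/1, 2/2}
[PSO] allowed = {0/0, 0/1, 0/2, 2/0, 2/1, 2/2}
target 0/1 ∈ {SC,TSO,PSO}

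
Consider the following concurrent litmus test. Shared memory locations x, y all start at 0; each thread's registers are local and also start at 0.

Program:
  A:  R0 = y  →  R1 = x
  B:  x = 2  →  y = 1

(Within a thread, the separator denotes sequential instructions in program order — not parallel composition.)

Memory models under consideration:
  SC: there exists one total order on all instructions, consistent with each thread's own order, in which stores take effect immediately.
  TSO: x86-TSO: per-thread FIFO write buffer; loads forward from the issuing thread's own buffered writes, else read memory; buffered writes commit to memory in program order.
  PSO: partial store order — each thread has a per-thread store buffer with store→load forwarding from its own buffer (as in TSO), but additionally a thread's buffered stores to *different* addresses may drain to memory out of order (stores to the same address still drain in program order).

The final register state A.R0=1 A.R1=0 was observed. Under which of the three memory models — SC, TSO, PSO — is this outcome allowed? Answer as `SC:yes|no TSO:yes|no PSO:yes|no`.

SC:no TSO:no PSO:yes

outcome vector order: (A.R0,A.R1)
SC (3): 00; 02; 12
TSO (3): 00; 02; 12
PSO (4): 00; 02; 10; 12
target 10 ∈ {PSO}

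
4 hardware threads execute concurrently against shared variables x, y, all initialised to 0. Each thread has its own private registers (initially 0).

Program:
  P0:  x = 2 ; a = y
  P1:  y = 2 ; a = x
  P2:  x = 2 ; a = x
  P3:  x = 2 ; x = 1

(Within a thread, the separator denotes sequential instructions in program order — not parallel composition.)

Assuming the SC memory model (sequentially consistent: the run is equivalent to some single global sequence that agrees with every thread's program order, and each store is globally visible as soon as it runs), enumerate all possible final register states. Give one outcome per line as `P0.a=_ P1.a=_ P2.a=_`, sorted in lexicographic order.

outcome vector order: (P0.a,P1.a,P2.a)
|SC outcomes| = 10

P0.a=0 P1.a=1 P2.a=1
P0.a=0 P1.a=1 P2.a=2
P0.a=0 P1.a=2 P2.a=1
P0.a=0 P1.a=2 P2.a=2
P0.a=2 P1.a=0 P2.a=1
P0.a=2 P1.a=0 P2.a=2
P0.a=2 P1.a=1 P2.a=1
P0.a=2 P1.a=1 P2.a=2
P0.a=2 P1.a=2 P2.a=1
P0.a=2 P1.a=2 P2.a=2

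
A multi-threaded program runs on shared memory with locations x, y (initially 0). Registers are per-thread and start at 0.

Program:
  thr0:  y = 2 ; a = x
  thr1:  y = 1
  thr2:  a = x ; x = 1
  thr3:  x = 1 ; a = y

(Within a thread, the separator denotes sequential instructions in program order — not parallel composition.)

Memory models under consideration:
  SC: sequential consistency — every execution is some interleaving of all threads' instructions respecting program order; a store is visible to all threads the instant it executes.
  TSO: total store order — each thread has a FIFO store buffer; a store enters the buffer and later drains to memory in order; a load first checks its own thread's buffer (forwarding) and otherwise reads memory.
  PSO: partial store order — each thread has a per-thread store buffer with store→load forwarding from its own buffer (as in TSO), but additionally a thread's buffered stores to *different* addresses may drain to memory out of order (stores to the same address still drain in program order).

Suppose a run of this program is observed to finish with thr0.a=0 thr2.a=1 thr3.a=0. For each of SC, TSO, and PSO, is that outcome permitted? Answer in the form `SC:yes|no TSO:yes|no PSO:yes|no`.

SC:no TSO:yes PSO:yes

outcome vector order: (thr0.a,thr2.a,thr3.a)
[SC] allowed = {<0 0 1>; <0 0 2>; <0 1 1>; <0 1 2>; <1 0 0>; <1 0 1>; <1 0 2>; <1 1 0>; <1 1 1>; <1 1 2>}
[TSO] allowed = {<0 0 0>; <0 0 1>; <0 0 2>; <0 1 0>; <0 1 1>; <0 1 2>; <1 0 0>; <1 0 1>; <1 0 2>; <1 1 0>; <1 1 1>; <1 1 2>}
[PSO] allowed = {<0 0 0>; <0 0 1>; <0 0 2>; <0 1 0>; <0 1 1>; <0 1 2>; <1 0 0>; <1 0 1>; <1 0 2>; <1 1 0>; <1 1 1>; <1 1 2>}
target <0 1 0> ∈ {TSO,PSO}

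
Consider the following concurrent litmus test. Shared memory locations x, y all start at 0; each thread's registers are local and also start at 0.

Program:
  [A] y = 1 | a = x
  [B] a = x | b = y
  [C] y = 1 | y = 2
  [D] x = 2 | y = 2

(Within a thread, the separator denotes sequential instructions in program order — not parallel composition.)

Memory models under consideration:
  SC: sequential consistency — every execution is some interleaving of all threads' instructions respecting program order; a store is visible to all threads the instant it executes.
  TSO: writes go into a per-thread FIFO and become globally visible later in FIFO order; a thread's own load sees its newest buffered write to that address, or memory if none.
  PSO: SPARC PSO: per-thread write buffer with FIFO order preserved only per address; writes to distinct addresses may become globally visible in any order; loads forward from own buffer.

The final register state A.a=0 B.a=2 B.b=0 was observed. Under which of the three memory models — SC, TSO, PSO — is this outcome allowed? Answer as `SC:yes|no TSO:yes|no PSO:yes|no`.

SC:no TSO:yes PSO:yes

outcome vector order: (A.a,B.a,B.b)
SC: 11 outcomes — {000; 001; 002; 021; 022; 200; 201; 202; 220; 221; 222}
TSO: 12 outcomes — {000; 001; 002; 020; 021; 022; 200; 201; 202; 220; 221; 222}
PSO: 12 outcomes — {000; 001; 002; 020; 021; 022; 200; 201; 202; 220; 221; 222}
target 020 ∈ {TSO,PSO}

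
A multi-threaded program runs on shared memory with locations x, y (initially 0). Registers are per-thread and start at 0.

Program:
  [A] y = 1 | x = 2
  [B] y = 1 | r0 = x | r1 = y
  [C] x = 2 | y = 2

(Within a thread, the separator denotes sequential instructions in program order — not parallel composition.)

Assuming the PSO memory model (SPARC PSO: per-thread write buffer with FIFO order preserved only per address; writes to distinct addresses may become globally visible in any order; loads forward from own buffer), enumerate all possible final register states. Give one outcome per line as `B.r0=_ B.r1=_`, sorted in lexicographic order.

B.r0=0 B.r1=1
B.r0=0 B.r1=2
B.r0=2 B.r1=1
B.r0=2 B.r1=2

outcome vector order: (B.r0,B.r1)
|PSO outcomes| = 4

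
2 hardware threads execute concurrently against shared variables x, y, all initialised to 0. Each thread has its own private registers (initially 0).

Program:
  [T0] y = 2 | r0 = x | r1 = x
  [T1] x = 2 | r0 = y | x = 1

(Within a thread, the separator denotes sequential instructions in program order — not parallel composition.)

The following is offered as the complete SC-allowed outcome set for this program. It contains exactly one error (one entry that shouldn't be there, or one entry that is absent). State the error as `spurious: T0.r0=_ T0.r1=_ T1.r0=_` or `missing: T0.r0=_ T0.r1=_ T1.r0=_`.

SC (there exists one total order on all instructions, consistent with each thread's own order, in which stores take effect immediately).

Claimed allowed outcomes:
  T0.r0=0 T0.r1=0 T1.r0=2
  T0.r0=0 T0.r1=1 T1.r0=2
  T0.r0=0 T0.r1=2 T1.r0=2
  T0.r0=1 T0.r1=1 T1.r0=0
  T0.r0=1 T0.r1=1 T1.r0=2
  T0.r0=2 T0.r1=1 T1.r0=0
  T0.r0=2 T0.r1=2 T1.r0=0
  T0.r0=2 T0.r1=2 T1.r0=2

missing: T0.r0=2 T0.r1=1 T1.r0=2

outcome vector order: (T0.r0,T0.r1,T1.r0)
SC: 9 outcomes — {<0 0 2> <0 1 2> <0 2 2> <1 1 0> <1 1 2> <2 1 0> <2 1 2> <2 2 0> <2 2 2>}
SC∖claimed = {<2 1 2>}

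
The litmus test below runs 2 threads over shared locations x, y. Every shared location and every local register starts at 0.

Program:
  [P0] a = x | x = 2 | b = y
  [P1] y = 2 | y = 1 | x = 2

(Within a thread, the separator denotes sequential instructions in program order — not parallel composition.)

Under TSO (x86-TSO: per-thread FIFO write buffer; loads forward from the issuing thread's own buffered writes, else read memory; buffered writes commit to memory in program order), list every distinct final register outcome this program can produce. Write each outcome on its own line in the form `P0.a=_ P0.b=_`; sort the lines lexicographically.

P0.a=0 P0.b=0
P0.a=0 P0.b=1
P0.a=0 P0.b=2
P0.a=2 P0.b=1

outcome vector order: (P0.a,P0.b)
|TSO outcomes| = 4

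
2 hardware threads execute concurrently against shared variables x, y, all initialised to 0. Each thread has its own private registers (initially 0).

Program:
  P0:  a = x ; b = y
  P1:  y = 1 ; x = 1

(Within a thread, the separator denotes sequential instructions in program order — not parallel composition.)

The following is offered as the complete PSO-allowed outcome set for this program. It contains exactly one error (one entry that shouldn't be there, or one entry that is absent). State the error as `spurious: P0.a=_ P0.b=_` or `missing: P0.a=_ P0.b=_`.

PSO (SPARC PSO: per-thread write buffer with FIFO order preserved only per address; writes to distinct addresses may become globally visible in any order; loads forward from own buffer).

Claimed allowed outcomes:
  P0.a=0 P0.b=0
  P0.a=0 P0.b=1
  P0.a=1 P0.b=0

outcome vector order: (P0.a,P0.b)
PSO (4): (0,0), (0,1), (1,0), (1,1)
PSO∖claimed = {(1,1)}

missing: P0.a=1 P0.b=1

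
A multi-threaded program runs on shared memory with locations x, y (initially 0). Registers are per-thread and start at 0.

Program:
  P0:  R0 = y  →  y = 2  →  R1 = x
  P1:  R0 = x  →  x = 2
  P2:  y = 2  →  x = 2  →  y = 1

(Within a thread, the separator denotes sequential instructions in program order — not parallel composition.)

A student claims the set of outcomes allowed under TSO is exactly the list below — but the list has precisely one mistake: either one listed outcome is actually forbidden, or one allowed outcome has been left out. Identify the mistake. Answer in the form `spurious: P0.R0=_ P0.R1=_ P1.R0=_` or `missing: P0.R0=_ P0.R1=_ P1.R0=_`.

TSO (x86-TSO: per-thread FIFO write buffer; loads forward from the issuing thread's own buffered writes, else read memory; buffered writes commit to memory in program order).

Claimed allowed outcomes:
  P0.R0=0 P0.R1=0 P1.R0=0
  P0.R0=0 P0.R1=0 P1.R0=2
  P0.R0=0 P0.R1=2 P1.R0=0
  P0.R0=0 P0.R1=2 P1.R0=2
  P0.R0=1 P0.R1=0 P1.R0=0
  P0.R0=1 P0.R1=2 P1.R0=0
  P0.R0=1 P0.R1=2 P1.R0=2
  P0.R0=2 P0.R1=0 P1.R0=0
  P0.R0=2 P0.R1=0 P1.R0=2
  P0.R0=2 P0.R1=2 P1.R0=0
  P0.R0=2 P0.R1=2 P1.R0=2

outcome vector order: (P0.R0,P0.R1,P1.R0)
[TSO] allowed = {000; 002; 020; 022; 120; 122; 200; 202; 220; 222}
claimed∖TSO = {100}

spurious: P0.R0=1 P0.R1=0 P1.R0=0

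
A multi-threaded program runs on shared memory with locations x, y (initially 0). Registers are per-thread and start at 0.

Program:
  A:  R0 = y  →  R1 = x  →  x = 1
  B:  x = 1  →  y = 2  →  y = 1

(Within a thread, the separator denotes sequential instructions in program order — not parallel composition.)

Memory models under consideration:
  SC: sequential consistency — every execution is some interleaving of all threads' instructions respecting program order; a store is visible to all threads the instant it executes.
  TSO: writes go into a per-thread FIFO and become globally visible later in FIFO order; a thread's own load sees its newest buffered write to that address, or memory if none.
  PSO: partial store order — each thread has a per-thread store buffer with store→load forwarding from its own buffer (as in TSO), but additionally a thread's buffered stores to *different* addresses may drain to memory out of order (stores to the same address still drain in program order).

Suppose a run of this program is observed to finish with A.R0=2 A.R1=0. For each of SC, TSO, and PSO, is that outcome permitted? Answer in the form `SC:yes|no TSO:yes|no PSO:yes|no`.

outcome vector order: (A.R0,A.R1)
[SC] allowed = {0/0; 0/1; 1/1; 2/1}
[TSO] allowed = {0/0; 0/1; 1/1; 2/1}
[PSO] allowed = {0/0; 0/1; 1/0; 1/1; 2/0; 2/1}
target 2/0 ∈ {PSO}

SC:no TSO:no PSO:yes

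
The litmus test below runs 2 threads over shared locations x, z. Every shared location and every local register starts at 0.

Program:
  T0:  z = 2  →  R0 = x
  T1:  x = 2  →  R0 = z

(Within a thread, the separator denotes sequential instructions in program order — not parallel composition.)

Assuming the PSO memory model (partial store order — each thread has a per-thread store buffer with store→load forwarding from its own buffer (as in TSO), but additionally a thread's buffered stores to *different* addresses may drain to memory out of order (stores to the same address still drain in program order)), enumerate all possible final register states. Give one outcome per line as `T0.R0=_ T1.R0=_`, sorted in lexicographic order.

outcome vector order: (T0.R0,T1.R0)
|PSO outcomes| = 4

T0.R0=0 T1.R0=0
T0.R0=0 T1.R0=2
T0.R0=2 T1.R0=0
T0.R0=2 T1.R0=2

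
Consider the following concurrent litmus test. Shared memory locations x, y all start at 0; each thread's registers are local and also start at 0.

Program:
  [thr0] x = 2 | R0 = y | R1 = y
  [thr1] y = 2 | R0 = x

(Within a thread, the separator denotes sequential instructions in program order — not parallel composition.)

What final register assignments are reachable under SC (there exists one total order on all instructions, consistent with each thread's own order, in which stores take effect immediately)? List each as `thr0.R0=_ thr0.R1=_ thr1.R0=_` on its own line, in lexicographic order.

thr0.R0=0 thr0.R1=0 thr1.R0=2
thr0.R0=0 thr0.R1=2 thr1.R0=2
thr0.R0=2 thr0.R1=2 thr1.R0=0
thr0.R0=2 thr0.R1=2 thr1.R0=2

outcome vector order: (thr0.R0,thr0.R1,thr1.R0)
|SC outcomes| = 4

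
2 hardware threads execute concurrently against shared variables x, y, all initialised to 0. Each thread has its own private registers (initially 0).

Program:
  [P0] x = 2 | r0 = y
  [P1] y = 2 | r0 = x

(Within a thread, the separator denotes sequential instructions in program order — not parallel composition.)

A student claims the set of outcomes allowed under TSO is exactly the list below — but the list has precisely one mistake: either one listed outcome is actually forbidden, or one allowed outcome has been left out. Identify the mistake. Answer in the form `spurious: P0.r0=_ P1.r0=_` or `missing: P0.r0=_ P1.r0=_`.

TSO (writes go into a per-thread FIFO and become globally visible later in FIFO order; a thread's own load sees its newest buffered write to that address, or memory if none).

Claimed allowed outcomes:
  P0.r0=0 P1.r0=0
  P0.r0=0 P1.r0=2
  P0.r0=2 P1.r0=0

outcome vector order: (P0.r0,P1.r0)
TSO (4): 0/0, 0/2, 2/0, 2/2
TSO∖claimed = {2/2}

missing: P0.r0=2 P1.r0=2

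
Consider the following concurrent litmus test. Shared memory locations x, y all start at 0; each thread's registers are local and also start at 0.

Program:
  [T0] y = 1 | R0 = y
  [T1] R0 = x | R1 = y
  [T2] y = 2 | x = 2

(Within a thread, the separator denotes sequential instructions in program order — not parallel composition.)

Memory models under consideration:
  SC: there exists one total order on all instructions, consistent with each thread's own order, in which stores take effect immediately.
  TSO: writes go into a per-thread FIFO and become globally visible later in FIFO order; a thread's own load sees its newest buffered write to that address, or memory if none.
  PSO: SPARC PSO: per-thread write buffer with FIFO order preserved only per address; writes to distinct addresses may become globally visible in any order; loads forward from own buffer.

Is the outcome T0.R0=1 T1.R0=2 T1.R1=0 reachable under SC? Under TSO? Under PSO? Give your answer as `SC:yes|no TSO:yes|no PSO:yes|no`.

SC:no TSO:no PSO:yes

outcome vector order: (T0.R0,T1.R0,T1.R1)
SC: 9 outcomes — {<1 0 0> <1 0 1> <1 0 2> <1 2 1> <1 2 2> <2 0 0> <2 0 1> <2 0 2> <2 2 2>}
TSO: 9 outcomes — {<1 0 0> <1 0 1> <1 0 2> <1 2 1> <1 2 2> <2 0 0> <2 0 1> <2 0 2> <2 2 2>}
PSO: 12 outcomes — {<1 0 0> <1 0 1> <1 0 2> <1 2 0> <1 2 1> <1 2 2> <2 0 0> <2 0 1> <2 0 2> <2 2 0> <2 2 1> <2 2 2>}
target <1 2 0> ∈ {PSO}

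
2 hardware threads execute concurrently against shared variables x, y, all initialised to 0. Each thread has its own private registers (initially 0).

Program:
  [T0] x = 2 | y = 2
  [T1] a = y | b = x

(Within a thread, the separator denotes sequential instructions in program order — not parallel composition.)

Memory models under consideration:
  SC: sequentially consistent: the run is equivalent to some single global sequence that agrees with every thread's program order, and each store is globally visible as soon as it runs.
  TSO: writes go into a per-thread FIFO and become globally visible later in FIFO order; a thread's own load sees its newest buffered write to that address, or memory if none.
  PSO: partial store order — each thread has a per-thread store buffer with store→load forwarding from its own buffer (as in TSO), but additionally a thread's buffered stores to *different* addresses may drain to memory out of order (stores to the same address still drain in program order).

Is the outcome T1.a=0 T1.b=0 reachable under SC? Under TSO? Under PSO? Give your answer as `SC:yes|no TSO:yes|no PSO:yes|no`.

outcome vector order: (T1.a,T1.b)
SC: 3 outcomes — {00; 02; 22}
TSO: 3 outcomes — {00; 02; 22}
PSO: 4 outcomes — {00; 02; 20; 22}
target 00 ∈ {SC,TSO,PSO}

SC:yes TSO:yes PSO:yes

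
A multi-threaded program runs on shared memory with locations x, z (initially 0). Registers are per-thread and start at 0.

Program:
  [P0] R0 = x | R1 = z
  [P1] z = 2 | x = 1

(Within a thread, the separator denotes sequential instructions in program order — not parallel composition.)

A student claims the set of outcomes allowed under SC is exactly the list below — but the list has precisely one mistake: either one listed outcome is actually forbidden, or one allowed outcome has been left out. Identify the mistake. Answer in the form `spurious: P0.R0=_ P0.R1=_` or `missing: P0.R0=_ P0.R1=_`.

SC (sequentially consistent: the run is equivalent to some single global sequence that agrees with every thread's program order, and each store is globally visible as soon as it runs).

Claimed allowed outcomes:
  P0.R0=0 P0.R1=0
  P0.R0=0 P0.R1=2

outcome vector order: (P0.R0,P0.R1)
under SC → (0,0), (0,2), (1,2)
SC∖claimed = {(1,2)}

missing: P0.R0=1 P0.R1=2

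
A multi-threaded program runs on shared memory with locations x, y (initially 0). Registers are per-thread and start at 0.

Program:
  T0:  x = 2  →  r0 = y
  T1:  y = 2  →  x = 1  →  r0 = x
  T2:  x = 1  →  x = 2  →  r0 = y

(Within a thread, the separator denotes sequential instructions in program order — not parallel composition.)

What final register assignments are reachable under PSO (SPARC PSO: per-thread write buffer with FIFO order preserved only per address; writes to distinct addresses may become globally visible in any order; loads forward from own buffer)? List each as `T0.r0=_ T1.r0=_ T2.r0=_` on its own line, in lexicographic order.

outcome vector order: (T0.r0,T1.r0,T2.r0)
|PSO outcomes| = 8

T0.r0=0 T1.r0=1 T2.r0=0
T0.r0=0 T1.r0=1 T2.r0=2
T0.r0=0 T1.r0=2 T2.r0=0
T0.r0=0 T1.r0=2 T2.r0=2
T0.r0=2 T1.r0=1 T2.r0=0
T0.r0=2 T1.r0=1 T2.r0=2
T0.r0=2 T1.r0=2 T2.r0=0
T0.r0=2 T1.r0=2 T2.r0=2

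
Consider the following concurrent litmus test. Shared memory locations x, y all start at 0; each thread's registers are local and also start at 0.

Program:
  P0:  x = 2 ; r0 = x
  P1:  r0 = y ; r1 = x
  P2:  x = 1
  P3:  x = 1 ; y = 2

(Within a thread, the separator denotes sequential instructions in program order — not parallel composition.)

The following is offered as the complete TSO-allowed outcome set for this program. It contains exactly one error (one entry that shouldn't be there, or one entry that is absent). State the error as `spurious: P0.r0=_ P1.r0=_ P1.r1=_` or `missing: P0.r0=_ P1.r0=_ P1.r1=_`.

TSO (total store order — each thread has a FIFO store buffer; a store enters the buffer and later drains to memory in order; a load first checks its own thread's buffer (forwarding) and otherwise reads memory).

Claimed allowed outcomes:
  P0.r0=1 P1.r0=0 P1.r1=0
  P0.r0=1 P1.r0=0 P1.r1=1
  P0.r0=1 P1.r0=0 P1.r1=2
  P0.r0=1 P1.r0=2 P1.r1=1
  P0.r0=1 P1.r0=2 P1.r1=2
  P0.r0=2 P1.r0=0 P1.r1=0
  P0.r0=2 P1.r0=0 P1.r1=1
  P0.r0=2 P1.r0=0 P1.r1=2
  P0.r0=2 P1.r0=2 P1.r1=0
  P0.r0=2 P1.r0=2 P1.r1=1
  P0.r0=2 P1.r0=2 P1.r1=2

spurious: P0.r0=2 P1.r0=2 P1.r1=0

outcome vector order: (P0.r0,P1.r0,P1.r1)
under TSO → 100, 101, 102, 121, 122, 200, 201, 202, 221, 222
claimed∖TSO = {220}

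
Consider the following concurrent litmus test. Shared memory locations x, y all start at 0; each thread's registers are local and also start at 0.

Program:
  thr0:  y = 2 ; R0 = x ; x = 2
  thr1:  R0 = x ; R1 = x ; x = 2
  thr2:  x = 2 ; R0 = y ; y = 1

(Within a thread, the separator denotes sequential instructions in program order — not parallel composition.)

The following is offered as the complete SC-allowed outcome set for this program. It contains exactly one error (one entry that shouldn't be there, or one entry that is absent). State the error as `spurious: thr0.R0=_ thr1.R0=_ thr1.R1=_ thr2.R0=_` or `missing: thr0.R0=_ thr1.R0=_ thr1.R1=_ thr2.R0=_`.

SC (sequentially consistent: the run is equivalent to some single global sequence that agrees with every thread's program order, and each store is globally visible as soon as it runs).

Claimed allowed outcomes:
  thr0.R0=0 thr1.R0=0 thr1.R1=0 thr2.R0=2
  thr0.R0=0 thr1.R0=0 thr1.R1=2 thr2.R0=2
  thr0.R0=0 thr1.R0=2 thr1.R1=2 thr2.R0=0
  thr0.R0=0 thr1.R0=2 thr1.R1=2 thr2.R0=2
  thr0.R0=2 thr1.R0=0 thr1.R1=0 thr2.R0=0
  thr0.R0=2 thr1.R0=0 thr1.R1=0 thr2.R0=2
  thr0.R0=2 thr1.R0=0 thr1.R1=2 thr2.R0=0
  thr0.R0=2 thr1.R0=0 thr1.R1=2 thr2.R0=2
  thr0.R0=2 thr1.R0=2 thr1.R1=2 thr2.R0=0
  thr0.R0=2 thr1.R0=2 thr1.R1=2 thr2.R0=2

spurious: thr0.R0=0 thr1.R0=2 thr1.R1=2 thr2.R0=0

outcome vector order: (thr0.R0,thr1.R0,thr1.R1,thr2.R0)
SC (9): <0 0 0 2> <0 0 2 2> <0 2 2 2> <2 0 0 0> <2 0 0 2> <2 0 2 0> <2 0 2 2> <2 2 2 0> <2 2 2 2>
claimed∖SC = {<0 2 2 0>}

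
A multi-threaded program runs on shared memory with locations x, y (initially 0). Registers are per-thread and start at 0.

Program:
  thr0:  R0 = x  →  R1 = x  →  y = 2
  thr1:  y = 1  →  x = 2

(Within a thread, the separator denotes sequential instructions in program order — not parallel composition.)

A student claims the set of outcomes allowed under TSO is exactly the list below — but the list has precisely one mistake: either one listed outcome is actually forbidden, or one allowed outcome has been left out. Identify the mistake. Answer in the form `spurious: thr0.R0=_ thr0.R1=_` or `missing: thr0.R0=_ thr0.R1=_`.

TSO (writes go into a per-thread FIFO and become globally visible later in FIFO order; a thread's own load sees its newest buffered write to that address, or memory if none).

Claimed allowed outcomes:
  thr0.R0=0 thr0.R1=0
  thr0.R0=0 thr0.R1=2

missing: thr0.R0=2 thr0.R1=2

outcome vector order: (thr0.R0,thr0.R1)
under TSO → (0,0) (0,2) (2,2)
TSO∖claimed = {(2,2)}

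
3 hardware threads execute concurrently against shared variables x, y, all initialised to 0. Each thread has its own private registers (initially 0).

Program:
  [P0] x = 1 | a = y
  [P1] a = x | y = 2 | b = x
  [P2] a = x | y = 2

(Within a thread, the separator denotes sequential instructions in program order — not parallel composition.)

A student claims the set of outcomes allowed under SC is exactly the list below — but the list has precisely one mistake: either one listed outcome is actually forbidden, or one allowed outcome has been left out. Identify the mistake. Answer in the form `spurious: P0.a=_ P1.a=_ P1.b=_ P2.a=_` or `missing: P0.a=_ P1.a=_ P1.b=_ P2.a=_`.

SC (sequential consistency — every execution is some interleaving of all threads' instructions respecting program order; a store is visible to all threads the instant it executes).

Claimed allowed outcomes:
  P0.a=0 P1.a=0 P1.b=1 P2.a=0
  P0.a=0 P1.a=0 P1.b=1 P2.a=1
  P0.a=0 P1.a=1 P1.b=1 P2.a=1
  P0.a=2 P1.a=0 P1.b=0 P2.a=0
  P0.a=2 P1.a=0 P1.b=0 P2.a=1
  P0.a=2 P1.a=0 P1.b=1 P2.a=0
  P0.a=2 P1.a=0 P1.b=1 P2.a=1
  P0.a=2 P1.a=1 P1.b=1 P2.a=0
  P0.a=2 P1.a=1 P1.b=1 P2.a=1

missing: P0.a=0 P1.a=1 P1.b=1 P2.a=0

outcome vector order: (P0.a,P1.a,P1.b,P2.a)
under SC → <0 0 1 0> <0 0 1 1> <0 1 1 0> <0 1 1 1> <2 0 0 0> <2 0 0 1> <2 0 1 0> <2 0 1 1> <2 1 1 0> <2 1 1 1>
SC∖claimed = {<0 1 1 0>}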